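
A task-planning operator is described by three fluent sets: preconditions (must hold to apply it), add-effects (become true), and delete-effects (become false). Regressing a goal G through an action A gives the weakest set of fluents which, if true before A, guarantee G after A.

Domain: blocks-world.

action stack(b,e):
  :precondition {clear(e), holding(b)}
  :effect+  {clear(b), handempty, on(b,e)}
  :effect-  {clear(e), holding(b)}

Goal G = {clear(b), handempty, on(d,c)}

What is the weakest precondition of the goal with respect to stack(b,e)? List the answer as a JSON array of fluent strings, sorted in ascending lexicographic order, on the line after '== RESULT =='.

Compute (G \ add) ∪ pre:
  G ∩ del = {}  (empty — regression defined)
  G \ add = {clear(b), handempty, on(d,c)} \ {clear(b), handempty, on(b,e)} = {on(d,c)}
  ∪ pre   = {on(d,c)} ∪ {clear(e), holding(b)}
          = {clear(e), holding(b), on(d,c)}

== RESULT ==
["clear(e)", "holding(b)", "on(d,c)"]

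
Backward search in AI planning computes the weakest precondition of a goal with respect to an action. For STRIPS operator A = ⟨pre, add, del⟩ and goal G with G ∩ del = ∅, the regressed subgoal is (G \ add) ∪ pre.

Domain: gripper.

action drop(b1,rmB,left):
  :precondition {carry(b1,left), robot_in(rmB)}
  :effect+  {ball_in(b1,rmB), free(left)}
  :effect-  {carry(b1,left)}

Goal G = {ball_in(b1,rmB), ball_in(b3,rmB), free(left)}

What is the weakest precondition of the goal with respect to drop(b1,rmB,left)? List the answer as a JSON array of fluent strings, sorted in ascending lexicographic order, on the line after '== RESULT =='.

Compute (G \ add) ∪ pre:
  G ∩ del = {}  (empty — regression defined)
  G \ add = {ball_in(b1,rmB), ball_in(b3,rmB), free(left)} \ {ball_in(b1,rmB), free(left)} = {ball_in(b3,rmB)}
  ∪ pre   = {ball_in(b3,rmB)} ∪ {carry(b1,left), robot_in(rmB)}
          = {ball_in(b3,rmB), carry(b1,left), robot_in(rmB)}

== RESULT ==
["ball_in(b3,rmB)", "carry(b1,left)", "robot_in(rmB)"]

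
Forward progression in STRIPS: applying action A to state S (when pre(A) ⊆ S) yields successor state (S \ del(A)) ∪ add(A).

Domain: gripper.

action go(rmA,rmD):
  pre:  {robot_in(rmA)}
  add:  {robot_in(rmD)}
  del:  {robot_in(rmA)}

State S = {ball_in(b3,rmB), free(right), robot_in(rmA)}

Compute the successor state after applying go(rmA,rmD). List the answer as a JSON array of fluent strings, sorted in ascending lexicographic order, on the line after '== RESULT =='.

Compute (S \ del) ∪ add:
  pre ⊆ S: {robot_in(rmA)} ⊆ S  — applicable
  S \ del = {ball_in(b3,rmB), free(right)}
  ∪ add   = {ball_in(b3,rmB), free(right), robot_in(rmD)}

== RESULT ==
["ball_in(b3,rmB)", "free(right)", "robot_in(rmD)"]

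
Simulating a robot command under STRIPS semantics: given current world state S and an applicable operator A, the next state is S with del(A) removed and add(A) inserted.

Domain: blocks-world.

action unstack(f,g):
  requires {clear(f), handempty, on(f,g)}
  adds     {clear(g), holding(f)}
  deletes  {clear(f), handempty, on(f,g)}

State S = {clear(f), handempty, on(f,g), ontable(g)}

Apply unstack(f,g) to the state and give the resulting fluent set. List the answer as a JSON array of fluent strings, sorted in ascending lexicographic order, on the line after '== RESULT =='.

Compute (S \ del) ∪ add:
  pre ⊆ S: {clear(f), handempty, on(f,g)} ⊆ S  — applicable
  S \ del = {ontable(g)}
  ∪ add   = {clear(g), holding(f), ontable(g)}

== RESULT ==
["clear(g)", "holding(f)", "ontable(g)"]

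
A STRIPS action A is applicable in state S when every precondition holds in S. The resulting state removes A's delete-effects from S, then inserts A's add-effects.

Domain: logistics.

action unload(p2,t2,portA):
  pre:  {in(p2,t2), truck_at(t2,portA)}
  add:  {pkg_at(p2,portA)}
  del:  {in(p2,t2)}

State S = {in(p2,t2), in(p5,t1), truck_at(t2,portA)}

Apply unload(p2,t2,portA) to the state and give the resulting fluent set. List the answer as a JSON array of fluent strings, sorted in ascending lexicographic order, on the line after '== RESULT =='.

Compute (S \ del) ∪ add:
  pre ⊆ S: {in(p2,t2), truck_at(t2,portA)} ⊆ S  — applicable
  S \ del = {in(p5,t1), truck_at(t2,portA)}
  ∪ add   = {in(p5,t1), pkg_at(p2,portA), truck_at(t2,portA)}

== RESULT ==
["in(p5,t1)", "pkg_at(p2,portA)", "truck_at(t2,portA)"]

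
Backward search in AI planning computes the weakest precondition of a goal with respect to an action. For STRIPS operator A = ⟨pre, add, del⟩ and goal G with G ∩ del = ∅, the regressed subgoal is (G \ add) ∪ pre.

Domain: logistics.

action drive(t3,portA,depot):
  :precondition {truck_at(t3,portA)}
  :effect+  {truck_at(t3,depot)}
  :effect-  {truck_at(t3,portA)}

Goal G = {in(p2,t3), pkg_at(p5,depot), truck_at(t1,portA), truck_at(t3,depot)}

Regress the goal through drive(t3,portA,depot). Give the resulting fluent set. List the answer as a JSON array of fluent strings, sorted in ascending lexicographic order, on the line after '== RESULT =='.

Compute (G \ add) ∪ pre:
  G ∩ del = {}  (empty — regression defined)
  G \ add = {in(p2,t3), pkg_at(p5,depot), truck_at(t1,portA), truck_at(t3,depot)} \ {truck_at(t3,depot)} = {in(p2,t3), pkg_at(p5,depot), truck_at(t1,portA)}
  ∪ pre   = {in(p2,t3), pkg_at(p5,depot), truck_at(t1,portA)} ∪ {truck_at(t3,portA)}
          = {in(p2,t3), pkg_at(p5,depot), truck_at(t1,portA), truck_at(t3,portA)}

== RESULT ==
["in(p2,t3)", "pkg_at(p5,depot)", "truck_at(t1,portA)", "truck_at(t3,portA)"]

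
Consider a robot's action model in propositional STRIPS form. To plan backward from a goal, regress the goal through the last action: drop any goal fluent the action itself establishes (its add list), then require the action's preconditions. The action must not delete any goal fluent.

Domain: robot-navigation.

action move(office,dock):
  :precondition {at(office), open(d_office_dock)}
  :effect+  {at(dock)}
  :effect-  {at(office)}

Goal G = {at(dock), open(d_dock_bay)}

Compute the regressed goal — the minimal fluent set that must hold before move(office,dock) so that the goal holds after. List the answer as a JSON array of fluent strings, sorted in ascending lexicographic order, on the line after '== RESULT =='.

Compute (G \ add) ∪ pre:
  G ∩ del = {}  (empty — regression defined)
  G \ add = {at(dock), open(d_dock_bay)} \ {at(dock)} = {open(d_dock_bay)}
  ∪ pre   = {open(d_dock_bay)} ∪ {at(office), open(d_office_dock)}
          = {at(office), open(d_dock_bay), open(d_office_dock)}

== RESULT ==
["at(office)", "open(d_dock_bay)", "open(d_office_dock)"]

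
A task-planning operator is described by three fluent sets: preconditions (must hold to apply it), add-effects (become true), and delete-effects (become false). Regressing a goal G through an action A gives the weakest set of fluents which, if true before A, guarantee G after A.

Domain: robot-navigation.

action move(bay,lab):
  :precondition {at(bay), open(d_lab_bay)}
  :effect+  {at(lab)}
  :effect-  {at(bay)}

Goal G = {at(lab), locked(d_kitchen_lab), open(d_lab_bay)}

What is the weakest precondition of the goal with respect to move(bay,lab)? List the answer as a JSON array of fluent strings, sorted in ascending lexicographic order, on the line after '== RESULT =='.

Regress:
  G ∩ del = {}  (empty — regression defined)
  G \ add = {at(lab), locked(d_kitchen_lab), open(d_lab_bay)} \ {at(lab)} = {locked(d_kitchen_lab), open(d_lab_bay)}
  ∪ pre   = {locked(d_kitchen_lab), open(d_lab_bay)} ∪ {at(bay), open(d_lab_bay)}
          = {at(bay), locked(d_kitchen_lab), open(d_lab_bay)}

== RESULT ==
["at(bay)", "locked(d_kitchen_lab)", "open(d_lab_bay)"]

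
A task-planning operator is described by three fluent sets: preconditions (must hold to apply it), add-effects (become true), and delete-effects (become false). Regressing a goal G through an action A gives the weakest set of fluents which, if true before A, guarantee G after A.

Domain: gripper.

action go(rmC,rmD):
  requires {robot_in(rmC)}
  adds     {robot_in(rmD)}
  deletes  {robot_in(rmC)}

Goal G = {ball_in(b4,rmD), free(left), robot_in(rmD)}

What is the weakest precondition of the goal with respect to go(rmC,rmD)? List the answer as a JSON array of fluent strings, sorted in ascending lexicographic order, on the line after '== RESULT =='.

Compute (G \ add) ∪ pre:
  G ∩ del = {}  (empty — regression defined)
  G \ add = {ball_in(b4,rmD), free(left), robot_in(rmD)} \ {robot_in(rmD)} = {ball_in(b4,rmD), free(left)}
  ∪ pre   = {ball_in(b4,rmD), free(left)} ∪ {robot_in(rmC)}
          = {ball_in(b4,rmD), free(left), robot_in(rmC)}

== RESULT ==
["ball_in(b4,rmD)", "free(left)", "robot_in(rmC)"]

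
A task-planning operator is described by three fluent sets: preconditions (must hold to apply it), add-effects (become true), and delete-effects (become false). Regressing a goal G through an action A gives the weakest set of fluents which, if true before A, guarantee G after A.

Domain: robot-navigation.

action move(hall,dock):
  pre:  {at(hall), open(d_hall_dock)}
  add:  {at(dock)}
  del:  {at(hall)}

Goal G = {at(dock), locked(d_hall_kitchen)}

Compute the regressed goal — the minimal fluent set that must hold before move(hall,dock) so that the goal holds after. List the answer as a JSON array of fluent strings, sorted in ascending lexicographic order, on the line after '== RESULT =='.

Compute (G \ add) ∪ pre:
  G ∩ del = {}  (empty — regression defined)
  G \ add = {at(dock), locked(d_hall_kitchen)} \ {at(dock)} = {locked(d_hall_kitchen)}
  ∪ pre   = {locked(d_hall_kitchen)} ∪ {at(hall), open(d_hall_dock)}
          = {at(hall), locked(d_hall_kitchen), open(d_hall_dock)}

== RESULT ==
["at(hall)", "locked(d_hall_kitchen)", "open(d_hall_dock)"]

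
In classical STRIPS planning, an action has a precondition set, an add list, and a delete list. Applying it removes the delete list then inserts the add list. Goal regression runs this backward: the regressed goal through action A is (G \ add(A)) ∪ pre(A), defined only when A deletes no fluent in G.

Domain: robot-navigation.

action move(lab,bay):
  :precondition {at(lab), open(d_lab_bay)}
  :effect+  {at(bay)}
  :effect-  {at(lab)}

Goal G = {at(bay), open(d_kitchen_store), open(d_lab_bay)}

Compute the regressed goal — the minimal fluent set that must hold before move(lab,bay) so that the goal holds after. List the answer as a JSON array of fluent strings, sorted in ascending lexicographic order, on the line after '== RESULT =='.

Compute (G \ add) ∪ pre:
  G ∩ del = {}  (empty — regression defined)
  G \ add = {at(bay), open(d_kitchen_store), open(d_lab_bay)} \ {at(bay)} = {open(d_kitchen_store), open(d_lab_bay)}
  ∪ pre   = {open(d_kitchen_store), open(d_lab_bay)} ∪ {at(lab), open(d_lab_bay)}
          = {at(lab), open(d_kitchen_store), open(d_lab_bay)}

== RESULT ==
["at(lab)", "open(d_kitchen_store)", "open(d_lab_bay)"]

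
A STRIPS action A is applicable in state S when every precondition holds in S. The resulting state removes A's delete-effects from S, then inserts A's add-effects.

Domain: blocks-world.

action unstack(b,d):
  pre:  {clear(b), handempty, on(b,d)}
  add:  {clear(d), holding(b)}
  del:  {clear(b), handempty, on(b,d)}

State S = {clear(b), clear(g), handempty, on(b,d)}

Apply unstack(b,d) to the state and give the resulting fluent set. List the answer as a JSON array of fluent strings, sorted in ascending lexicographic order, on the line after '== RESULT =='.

Progress:
  pre ⊆ S: {clear(b), handempty, on(b,d)} ⊆ S  — applicable
  S \ del = {clear(g)}
  ∪ add   = {clear(d), clear(g), holding(b)}

== RESULT ==
["clear(d)", "clear(g)", "holding(b)"]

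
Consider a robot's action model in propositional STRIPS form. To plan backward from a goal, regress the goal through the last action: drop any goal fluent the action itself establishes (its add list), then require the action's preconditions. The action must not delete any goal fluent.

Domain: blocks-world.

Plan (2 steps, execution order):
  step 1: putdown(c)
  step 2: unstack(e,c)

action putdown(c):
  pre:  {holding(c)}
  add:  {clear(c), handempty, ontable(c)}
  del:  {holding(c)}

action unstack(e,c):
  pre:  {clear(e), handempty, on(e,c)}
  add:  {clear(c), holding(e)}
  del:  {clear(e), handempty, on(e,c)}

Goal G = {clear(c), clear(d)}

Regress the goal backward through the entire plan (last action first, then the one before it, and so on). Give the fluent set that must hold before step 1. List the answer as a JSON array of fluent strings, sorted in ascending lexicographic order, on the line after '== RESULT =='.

Regress step by step:
  through step 2 (unstack(e,c)): drop {clear(c)}, keep {clear(d)}, require {clear(e), handempty, on(e,c)}
    → {clear(d), clear(e), handempty, on(e,c)}
  through step 1 (putdown(c)): drop {handempty}, keep {clear(d), clear(e), on(e,c)}, require {holding(c)}
    → {clear(d), clear(e), holding(c), on(e,c)}

== RESULT ==
["clear(d)", "clear(e)", "holding(c)", "on(e,c)"]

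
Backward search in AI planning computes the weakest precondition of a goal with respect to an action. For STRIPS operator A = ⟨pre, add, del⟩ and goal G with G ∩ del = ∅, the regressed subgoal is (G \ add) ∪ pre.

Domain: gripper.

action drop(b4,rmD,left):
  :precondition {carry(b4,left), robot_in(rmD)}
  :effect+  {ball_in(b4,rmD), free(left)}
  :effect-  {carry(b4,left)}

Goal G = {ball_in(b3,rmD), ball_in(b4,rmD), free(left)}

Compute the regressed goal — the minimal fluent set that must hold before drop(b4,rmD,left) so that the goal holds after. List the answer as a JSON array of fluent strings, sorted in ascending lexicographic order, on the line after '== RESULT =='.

Regress:
  G ∩ del = {}  (empty — regression defined)
  G \ add = {ball_in(b3,rmD), ball_in(b4,rmD), free(left)} \ {ball_in(b4,rmD), free(left)} = {ball_in(b3,rmD)}
  ∪ pre   = {ball_in(b3,rmD)} ∪ {carry(b4,left), robot_in(rmD)}
          = {ball_in(b3,rmD), carry(b4,left), robot_in(rmD)}

== RESULT ==
["ball_in(b3,rmD)", "carry(b4,left)", "robot_in(rmD)"]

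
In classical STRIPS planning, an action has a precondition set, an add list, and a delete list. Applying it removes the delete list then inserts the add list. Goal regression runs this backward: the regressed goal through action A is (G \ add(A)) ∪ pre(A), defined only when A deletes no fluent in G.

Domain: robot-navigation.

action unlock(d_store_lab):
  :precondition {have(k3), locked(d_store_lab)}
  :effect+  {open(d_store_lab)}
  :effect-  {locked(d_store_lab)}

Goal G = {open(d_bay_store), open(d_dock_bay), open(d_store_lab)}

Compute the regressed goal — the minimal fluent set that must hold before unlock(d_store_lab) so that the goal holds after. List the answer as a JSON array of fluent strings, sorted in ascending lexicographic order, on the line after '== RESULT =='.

Compute (G \ add) ∪ pre:
  G ∩ del = {}  (empty — regression defined)
  G \ add = {open(d_bay_store), open(d_dock_bay), open(d_store_lab)} \ {open(d_store_lab)} = {open(d_bay_store), open(d_dock_bay)}
  ∪ pre   = {open(d_bay_store), open(d_dock_bay)} ∪ {have(k3), locked(d_store_lab)}
          = {have(k3), locked(d_store_lab), open(d_bay_store), open(d_dock_bay)}

== RESULT ==
["have(k3)", "locked(d_store_lab)", "open(d_bay_store)", "open(d_dock_bay)"]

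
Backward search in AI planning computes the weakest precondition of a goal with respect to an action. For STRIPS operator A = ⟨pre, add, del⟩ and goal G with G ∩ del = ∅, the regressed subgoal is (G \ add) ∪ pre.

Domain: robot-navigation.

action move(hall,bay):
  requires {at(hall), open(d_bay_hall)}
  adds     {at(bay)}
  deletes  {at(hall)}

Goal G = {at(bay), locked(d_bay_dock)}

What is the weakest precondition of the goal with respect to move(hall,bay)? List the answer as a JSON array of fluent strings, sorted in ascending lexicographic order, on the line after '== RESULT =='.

Regress:
  G ∩ del = {}  (empty — regression defined)
  G \ add = {at(bay), locked(d_bay_dock)} \ {at(bay)} = {locked(d_bay_dock)}
  ∪ pre   = {locked(d_bay_dock)} ∪ {at(hall), open(d_bay_hall)}
          = {at(hall), locked(d_bay_dock), open(d_bay_hall)}

== RESULT ==
["at(hall)", "locked(d_bay_dock)", "open(d_bay_hall)"]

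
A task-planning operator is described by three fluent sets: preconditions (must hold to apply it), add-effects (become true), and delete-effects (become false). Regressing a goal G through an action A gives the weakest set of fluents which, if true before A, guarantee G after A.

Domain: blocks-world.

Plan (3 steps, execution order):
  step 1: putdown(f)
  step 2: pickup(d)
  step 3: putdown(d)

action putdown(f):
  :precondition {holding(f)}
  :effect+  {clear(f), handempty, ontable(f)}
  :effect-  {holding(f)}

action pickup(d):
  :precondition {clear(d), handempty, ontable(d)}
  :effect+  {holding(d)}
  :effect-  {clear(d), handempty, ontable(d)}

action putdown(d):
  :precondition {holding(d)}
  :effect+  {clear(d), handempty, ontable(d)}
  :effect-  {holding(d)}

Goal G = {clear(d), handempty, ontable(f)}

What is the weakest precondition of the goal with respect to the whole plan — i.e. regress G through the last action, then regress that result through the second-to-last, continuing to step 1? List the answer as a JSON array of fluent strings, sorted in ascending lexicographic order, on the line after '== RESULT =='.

Regress step by step:
  through step 3 (putdown(d)): drop {clear(d), handempty}, keep {ontable(f)}, require {holding(d)}
    → {holding(d), ontable(f)}
  through step 2 (pickup(d)): drop {holding(d)}, keep {ontable(f)}, require {clear(d), handempty, ontable(d)}
    → {clear(d), handempty, ontable(d), ontable(f)}
  through step 1 (putdown(f)): drop {handempty, ontable(f)}, keep {clear(d), ontable(d)}, require {holding(f)}
    → {clear(d), holding(f), ontable(d)}

== RESULT ==
["clear(d)", "holding(f)", "ontable(d)"]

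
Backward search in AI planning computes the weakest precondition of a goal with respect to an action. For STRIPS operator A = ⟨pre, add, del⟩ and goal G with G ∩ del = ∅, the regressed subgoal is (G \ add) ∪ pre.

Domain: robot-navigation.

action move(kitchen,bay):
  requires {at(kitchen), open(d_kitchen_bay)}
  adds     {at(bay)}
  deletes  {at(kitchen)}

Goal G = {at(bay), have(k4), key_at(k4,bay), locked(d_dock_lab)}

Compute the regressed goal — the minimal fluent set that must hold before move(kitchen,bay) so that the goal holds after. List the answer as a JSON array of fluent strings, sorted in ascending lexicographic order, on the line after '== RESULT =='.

Regress:
  G ∩ del = {}  (empty — regression defined)
  G \ add = {at(bay), have(k4), key_at(k4,bay), locked(d_dock_lab)} \ {at(bay)} = {have(k4), key_at(k4,bay), locked(d_dock_lab)}
  ∪ pre   = {have(k4), key_at(k4,bay), locked(d_dock_lab)} ∪ {at(kitchen), open(d_kitchen_bay)}
          = {at(kitchen), have(k4), key_at(k4,bay), locked(d_dock_lab), open(d_kitchen_bay)}

== RESULT ==
["at(kitchen)", "have(k4)", "key_at(k4,bay)", "locked(d_dock_lab)", "open(d_kitchen_bay)"]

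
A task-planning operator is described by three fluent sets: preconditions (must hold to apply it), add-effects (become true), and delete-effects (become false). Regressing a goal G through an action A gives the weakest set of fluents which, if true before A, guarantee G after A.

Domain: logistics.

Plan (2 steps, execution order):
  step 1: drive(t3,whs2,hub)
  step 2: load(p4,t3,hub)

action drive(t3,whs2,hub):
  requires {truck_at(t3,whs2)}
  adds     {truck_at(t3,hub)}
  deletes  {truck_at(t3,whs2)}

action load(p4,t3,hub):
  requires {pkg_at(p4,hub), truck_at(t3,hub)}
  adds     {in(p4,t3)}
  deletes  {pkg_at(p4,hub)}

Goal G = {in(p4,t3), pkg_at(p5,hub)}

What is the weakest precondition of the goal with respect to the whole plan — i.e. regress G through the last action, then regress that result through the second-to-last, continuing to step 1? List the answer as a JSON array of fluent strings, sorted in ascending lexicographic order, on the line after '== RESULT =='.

Work backward from the goal:
  through step 2 (load(p4,t3,hub)): drop {in(p4,t3)}, keep {pkg_at(p5,hub)}, require {pkg_at(p4,hub), truck_at(t3,hub)}
    → {pkg_at(p4,hub), pkg_at(p5,hub), truck_at(t3,hub)}
  through step 1 (drive(t3,whs2,hub)): drop {truck_at(t3,hub)}, keep {pkg_at(p4,hub), pkg_at(p5,hub)}, require {truck_at(t3,whs2)}
    → {pkg_at(p4,hub), pkg_at(p5,hub), truck_at(t3,whs2)}

== RESULT ==
["pkg_at(p4,hub)", "pkg_at(p5,hub)", "truck_at(t3,whs2)"]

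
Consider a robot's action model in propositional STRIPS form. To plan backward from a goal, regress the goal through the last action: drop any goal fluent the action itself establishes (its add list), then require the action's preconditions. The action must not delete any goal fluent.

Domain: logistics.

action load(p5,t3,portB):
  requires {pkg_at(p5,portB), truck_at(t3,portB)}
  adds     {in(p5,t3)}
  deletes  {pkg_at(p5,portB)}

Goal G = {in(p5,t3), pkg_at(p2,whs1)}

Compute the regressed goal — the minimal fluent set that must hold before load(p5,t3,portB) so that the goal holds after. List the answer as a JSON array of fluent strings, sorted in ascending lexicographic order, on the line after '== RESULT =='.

Compute (G \ add) ∪ pre:
  G ∩ del = {}  (empty — regression defined)
  G \ add = {in(p5,t3), pkg_at(p2,whs1)} \ {in(p5,t3)} = {pkg_at(p2,whs1)}
  ∪ pre   = {pkg_at(p2,whs1)} ∪ {pkg_at(p5,portB), truck_at(t3,portB)}
          = {pkg_at(p2,whs1), pkg_at(p5,portB), truck_at(t3,portB)}

== RESULT ==
["pkg_at(p2,whs1)", "pkg_at(p5,portB)", "truck_at(t3,portB)"]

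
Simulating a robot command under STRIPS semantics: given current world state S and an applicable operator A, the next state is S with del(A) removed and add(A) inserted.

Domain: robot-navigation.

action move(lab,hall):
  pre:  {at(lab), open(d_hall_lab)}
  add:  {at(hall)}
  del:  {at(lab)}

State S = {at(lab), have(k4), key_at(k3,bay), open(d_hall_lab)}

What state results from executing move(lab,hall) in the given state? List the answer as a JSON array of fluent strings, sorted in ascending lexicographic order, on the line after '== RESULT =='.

Progress:
  pre ⊆ S: {at(lab), open(d_hall_lab)} ⊆ S  — applicable
  S \ del = {have(k4), key_at(k3,bay), open(d_hall_lab)}
  ∪ add   = {at(hall), have(k4), key_at(k3,bay), open(d_hall_lab)}

== RESULT ==
["at(hall)", "have(k4)", "key_at(k3,bay)", "open(d_hall_lab)"]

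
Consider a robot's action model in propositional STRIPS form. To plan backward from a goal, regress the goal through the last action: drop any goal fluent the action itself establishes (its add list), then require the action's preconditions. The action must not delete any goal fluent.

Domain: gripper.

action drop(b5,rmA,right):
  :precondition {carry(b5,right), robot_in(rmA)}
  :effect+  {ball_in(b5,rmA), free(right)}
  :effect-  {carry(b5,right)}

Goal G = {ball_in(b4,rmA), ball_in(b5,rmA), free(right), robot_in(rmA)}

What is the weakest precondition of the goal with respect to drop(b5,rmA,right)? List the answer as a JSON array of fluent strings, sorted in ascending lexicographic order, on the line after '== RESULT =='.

Regress:
  G ∩ del = {}  (empty — regression defined)
  G \ add = {ball_in(b4,rmA), ball_in(b5,rmA), free(right), robot_in(rmA)} \ {ball_in(b5,rmA), free(right)} = {ball_in(b4,rmA), robot_in(rmA)}
  ∪ pre   = {ball_in(b4,rmA), robot_in(rmA)} ∪ {carry(b5,right), robot_in(rmA)}
          = {ball_in(b4,rmA), carry(b5,right), robot_in(rmA)}

== RESULT ==
["ball_in(b4,rmA)", "carry(b5,right)", "robot_in(rmA)"]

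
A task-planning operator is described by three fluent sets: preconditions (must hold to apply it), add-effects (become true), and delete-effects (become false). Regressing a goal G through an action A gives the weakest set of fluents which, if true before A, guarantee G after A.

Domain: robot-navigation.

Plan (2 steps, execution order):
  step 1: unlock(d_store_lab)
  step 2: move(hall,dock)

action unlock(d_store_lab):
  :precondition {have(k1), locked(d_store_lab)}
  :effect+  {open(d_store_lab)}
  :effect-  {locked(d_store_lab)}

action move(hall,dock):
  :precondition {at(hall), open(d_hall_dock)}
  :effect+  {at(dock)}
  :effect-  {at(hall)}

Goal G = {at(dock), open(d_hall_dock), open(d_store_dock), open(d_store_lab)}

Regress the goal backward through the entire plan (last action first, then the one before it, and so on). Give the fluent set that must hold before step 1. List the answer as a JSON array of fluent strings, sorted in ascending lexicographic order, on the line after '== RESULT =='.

Work backward from the goal:
  through step 2 (move(hall,dock)): drop {at(dock)}, keep {open(d_hall_dock), open(d_store_dock), open(d_store_lab)}, require {at(hall), open(d_hall_dock)}
    → {at(hall), open(d_hall_dock), open(d_store_dock), open(d_store_lab)}
  through step 1 (unlock(d_store_lab)): drop {open(d_store_lab)}, keep {at(hall), open(d_hall_dock), open(d_store_dock)}, require {have(k1), locked(d_store_lab)}
    → {at(hall), have(k1), locked(d_store_lab), open(d_hall_dock), open(d_store_dock)}

== RESULT ==
["at(hall)", "have(k1)", "locked(d_store_lab)", "open(d_hall_dock)", "open(d_store_dock)"]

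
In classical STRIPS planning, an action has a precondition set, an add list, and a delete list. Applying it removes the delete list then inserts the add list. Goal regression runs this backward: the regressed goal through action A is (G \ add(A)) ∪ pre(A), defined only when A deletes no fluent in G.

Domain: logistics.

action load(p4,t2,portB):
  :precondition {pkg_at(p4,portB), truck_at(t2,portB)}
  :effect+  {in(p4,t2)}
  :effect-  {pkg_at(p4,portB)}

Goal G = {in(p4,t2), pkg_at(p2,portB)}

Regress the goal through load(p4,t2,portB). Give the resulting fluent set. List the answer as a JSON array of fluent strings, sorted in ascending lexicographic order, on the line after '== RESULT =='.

Compute (G \ add) ∪ pre:
  G ∩ del = {}  (empty — regression defined)
  G \ add = {in(p4,t2), pkg_at(p2,portB)} \ {in(p4,t2)} = {pkg_at(p2,portB)}
  ∪ pre   = {pkg_at(p2,portB)} ∪ {pkg_at(p4,portB), truck_at(t2,portB)}
          = {pkg_at(p2,portB), pkg_at(p4,portB), truck_at(t2,portB)}

== RESULT ==
["pkg_at(p2,portB)", "pkg_at(p4,portB)", "truck_at(t2,portB)"]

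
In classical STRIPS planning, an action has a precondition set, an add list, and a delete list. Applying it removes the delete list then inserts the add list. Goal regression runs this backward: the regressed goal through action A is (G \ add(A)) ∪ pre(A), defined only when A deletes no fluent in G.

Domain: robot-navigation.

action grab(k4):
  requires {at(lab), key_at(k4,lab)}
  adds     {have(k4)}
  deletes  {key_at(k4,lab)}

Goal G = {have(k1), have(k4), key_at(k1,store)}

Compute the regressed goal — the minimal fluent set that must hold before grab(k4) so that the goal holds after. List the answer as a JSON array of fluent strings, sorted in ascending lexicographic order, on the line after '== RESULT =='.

Regress:
  G ∩ del = {}  (empty — regression defined)
  G \ add = {have(k1), have(k4), key_at(k1,store)} \ {have(k4)} = {have(k1), key_at(k1,store)}
  ∪ pre   = {have(k1), key_at(k1,store)} ∪ {at(lab), key_at(k4,lab)}
          = {at(lab), have(k1), key_at(k1,store), key_at(k4,lab)}

== RESULT ==
["at(lab)", "have(k1)", "key_at(k1,store)", "key_at(k4,lab)"]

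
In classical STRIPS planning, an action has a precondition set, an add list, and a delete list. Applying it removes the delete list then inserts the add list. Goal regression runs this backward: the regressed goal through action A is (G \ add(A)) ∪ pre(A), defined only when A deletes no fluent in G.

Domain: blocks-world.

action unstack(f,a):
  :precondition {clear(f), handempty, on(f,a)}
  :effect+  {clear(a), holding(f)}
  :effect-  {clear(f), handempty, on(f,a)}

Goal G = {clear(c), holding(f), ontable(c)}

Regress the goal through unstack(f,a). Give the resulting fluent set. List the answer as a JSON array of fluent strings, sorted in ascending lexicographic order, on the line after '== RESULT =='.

Compute (G \ add) ∪ pre:
  G ∩ del = {}  (empty — regression defined)
  G \ add = {clear(c), holding(f), ontable(c)} \ {clear(a), holding(f)} = {clear(c), ontable(c)}
  ∪ pre   = {clear(c), ontable(c)} ∪ {clear(f), handempty, on(f,a)}
          = {clear(c), clear(f), handempty, on(f,a), ontable(c)}

== RESULT ==
["clear(c)", "clear(f)", "handempty", "on(f,a)", "ontable(c)"]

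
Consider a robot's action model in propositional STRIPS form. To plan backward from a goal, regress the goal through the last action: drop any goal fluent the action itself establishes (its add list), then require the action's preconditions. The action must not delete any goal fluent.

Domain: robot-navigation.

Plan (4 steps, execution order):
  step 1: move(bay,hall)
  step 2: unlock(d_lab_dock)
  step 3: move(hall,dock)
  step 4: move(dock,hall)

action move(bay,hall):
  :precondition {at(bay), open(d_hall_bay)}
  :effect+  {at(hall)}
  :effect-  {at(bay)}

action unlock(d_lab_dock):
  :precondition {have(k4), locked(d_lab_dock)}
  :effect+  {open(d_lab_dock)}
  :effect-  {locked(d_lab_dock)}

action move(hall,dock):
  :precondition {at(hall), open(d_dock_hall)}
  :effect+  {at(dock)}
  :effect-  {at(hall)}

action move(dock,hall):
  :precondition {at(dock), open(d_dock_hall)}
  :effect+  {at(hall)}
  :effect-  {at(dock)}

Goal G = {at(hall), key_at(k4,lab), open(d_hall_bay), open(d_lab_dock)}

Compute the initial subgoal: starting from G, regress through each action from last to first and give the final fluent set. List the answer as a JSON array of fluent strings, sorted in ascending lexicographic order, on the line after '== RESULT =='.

Work backward from the goal:
  through step 4 (move(dock,hall)): drop {at(hall)}, keep {key_at(k4,lab), open(d_hall_bay), open(d_lab_dock)}, require {at(dock), open(d_dock_hall)}
    → {at(dock), key_at(k4,lab), open(d_dock_hall), open(d_hall_bay), open(d_lab_dock)}
  through step 3 (move(hall,dock)): drop {at(dock)}, keep {key_at(k4,lab), open(d_dock_hall), open(d_hall_bay), open(d_lab_dock)}, require {at(hall), open(d_dock_hall)}
    → {at(hall), key_at(k4,lab), open(d_dock_hall), open(d_hall_bay), open(d_lab_dock)}
  through step 2 (unlock(d_lab_dock)): drop {open(d_lab_dock)}, keep {at(hall), key_at(k4,lab), open(d_dock_hall), open(d_hall_bay)}, require {have(k4), locked(d_lab_dock)}
    → {at(hall), have(k4), key_at(k4,lab), locked(d_lab_dock), open(d_dock_hall), open(d_hall_bay)}
  through step 1 (move(bay,hall)): drop {at(hall)}, keep {have(k4), key_at(k4,lab), locked(d_lab_dock), open(d_dock_hall), open(d_hall_bay)}, require {at(bay), open(d_hall_bay)}
    → {at(bay), have(k4), key_at(k4,lab), locked(d_lab_dock), open(d_dock_hall), open(d_hall_bay)}

== RESULT ==
["at(bay)", "have(k4)", "key_at(k4,lab)", "locked(d_lab_dock)", "open(d_dock_hall)", "open(d_hall_bay)"]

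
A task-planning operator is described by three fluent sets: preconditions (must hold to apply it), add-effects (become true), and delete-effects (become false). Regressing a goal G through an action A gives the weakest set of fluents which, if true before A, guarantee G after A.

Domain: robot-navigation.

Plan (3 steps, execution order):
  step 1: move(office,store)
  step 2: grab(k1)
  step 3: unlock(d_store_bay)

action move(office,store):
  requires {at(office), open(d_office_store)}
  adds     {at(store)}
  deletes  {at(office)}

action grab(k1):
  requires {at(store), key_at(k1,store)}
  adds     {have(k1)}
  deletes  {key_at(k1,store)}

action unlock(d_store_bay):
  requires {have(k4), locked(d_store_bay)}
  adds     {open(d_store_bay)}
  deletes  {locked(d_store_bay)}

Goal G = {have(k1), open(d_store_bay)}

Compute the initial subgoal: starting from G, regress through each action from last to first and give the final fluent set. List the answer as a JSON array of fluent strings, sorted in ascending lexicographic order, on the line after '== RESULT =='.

Work backward from the goal:
  through step 3 (unlock(d_store_bay)): drop {open(d_store_bay)}, keep {have(k1)}, require {have(k4), locked(d_store_bay)}
    → {have(k1), have(k4), locked(d_store_bay)}
  through step 2 (grab(k1)): drop {have(k1)}, keep {have(k4), locked(d_store_bay)}, require {at(store), key_at(k1,store)}
    → {at(store), have(k4), key_at(k1,store), locked(d_store_bay)}
  through step 1 (move(office,store)): drop {at(store)}, keep {have(k4), key_at(k1,store), locked(d_store_bay)}, require {at(office), open(d_office_store)}
    → {at(office), have(k4), key_at(k1,store), locked(d_store_bay), open(d_office_store)}

== RESULT ==
["at(office)", "have(k4)", "key_at(k1,store)", "locked(d_store_bay)", "open(d_office_store)"]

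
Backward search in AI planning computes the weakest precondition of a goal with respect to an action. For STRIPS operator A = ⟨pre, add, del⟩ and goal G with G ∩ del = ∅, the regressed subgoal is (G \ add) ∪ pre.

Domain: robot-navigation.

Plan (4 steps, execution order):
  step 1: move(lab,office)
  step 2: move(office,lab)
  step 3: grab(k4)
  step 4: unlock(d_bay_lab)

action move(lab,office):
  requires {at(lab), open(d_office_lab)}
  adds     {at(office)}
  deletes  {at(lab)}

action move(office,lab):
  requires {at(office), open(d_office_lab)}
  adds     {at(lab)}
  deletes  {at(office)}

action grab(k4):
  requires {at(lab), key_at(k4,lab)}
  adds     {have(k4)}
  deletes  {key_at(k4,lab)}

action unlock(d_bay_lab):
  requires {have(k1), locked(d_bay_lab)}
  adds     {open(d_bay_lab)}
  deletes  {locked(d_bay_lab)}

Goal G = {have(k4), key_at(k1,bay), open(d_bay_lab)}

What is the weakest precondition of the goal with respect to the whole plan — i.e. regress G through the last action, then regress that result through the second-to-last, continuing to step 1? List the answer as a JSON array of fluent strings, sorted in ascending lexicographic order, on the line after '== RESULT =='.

Regress step by step:
  through step 4 (unlock(d_bay_lab)): drop {open(d_bay_lab)}, keep {have(k4), key_at(k1,bay)}, require {have(k1), locked(d_bay_lab)}
    → {have(k1), have(k4), key_at(k1,bay), locked(d_bay_lab)}
  through step 3 (grab(k4)): drop {have(k4)}, keep {have(k1), key_at(k1,bay), locked(d_bay_lab)}, require {at(lab), key_at(k4,lab)}
    → {at(lab), have(k1), key_at(k1,bay), key_at(k4,lab), locked(d_bay_lab)}
  through step 2 (move(office,lab)): drop {at(lab)}, keep {have(k1), key_at(k1,bay), key_at(k4,lab), locked(d_bay_lab)}, require {at(office), open(d_office_lab)}
    → {at(office), have(k1), key_at(k1,bay), key_at(k4,lab), locked(d_bay_lab), open(d_office_lab)}
  through step 1 (move(lab,office)): drop {at(office)}, keep {have(k1), key_at(k1,bay), key_at(k4,lab), locked(d_bay_lab), open(d_office_lab)}, require {at(lab), open(d_office_lab)}
    → {at(lab), have(k1), key_at(k1,bay), key_at(k4,lab), locked(d_bay_lab), open(d_office_lab)}

== RESULT ==
["at(lab)", "have(k1)", "key_at(k1,bay)", "key_at(k4,lab)", "locked(d_bay_lab)", "open(d_office_lab)"]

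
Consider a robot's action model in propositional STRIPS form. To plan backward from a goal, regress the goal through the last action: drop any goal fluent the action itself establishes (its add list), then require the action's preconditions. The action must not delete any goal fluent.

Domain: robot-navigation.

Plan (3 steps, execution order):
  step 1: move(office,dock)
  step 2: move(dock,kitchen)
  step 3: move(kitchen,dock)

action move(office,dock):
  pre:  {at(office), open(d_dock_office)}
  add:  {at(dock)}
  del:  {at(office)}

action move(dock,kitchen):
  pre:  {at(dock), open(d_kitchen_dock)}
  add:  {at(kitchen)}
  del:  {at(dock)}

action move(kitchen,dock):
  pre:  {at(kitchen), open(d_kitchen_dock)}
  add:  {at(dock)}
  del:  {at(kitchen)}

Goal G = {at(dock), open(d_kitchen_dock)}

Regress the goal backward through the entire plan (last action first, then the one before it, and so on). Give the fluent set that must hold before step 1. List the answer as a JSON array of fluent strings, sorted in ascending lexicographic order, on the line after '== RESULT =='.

Regress step by step:
  through step 3 (move(kitchen,dock)): drop {at(dock)}, keep {open(d_kitchen_dock)}, require {at(kitchen), open(d_kitchen_dock)}
    → {at(kitchen), open(d_kitchen_dock)}
  through step 2 (move(dock,kitchen)): drop {at(kitchen)}, keep {open(d_kitchen_dock)}, require {at(dock), open(d_kitchen_dock)}
    → {at(dock), open(d_kitchen_dock)}
  through step 1 (move(office,dock)): drop {at(dock)}, keep {open(d_kitchen_dock)}, require {at(office), open(d_dock_office)}
    → {at(office), open(d_dock_office), open(d_kitchen_dock)}

== RESULT ==
["at(office)", "open(d_dock_office)", "open(d_kitchen_dock)"]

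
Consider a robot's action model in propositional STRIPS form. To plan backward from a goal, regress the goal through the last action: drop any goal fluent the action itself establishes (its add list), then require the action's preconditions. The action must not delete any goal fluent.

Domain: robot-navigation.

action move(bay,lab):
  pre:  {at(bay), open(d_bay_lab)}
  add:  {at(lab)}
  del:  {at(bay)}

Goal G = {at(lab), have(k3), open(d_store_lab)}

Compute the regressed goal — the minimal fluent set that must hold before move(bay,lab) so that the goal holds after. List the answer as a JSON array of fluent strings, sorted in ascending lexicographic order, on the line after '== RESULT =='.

Compute (G \ add) ∪ pre:
  G ∩ del = {}  (empty — regression defined)
  G \ add = {at(lab), have(k3), open(d_store_lab)} \ {at(lab)} = {have(k3), open(d_store_lab)}
  ∪ pre   = {have(k3), open(d_store_lab)} ∪ {at(bay), open(d_bay_lab)}
          = {at(bay), have(k3), open(d_bay_lab), open(d_store_lab)}

== RESULT ==
["at(bay)", "have(k3)", "open(d_bay_lab)", "open(d_store_lab)"]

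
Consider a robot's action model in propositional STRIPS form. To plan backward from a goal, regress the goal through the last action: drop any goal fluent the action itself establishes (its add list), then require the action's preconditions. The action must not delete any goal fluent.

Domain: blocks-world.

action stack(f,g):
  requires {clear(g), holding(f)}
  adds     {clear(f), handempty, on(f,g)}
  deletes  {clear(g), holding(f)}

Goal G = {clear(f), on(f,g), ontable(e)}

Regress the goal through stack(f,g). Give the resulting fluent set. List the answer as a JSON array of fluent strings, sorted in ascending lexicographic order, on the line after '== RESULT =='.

Regress:
  G ∩ del = {}  (empty — regression defined)
  G \ add = {clear(f), on(f,g), ontable(e)} \ {clear(f), handempty, on(f,g)} = {ontable(e)}
  ∪ pre   = {ontable(e)} ∪ {clear(g), holding(f)}
          = {clear(g), holding(f), ontable(e)}

== RESULT ==
["clear(g)", "holding(f)", "ontable(e)"]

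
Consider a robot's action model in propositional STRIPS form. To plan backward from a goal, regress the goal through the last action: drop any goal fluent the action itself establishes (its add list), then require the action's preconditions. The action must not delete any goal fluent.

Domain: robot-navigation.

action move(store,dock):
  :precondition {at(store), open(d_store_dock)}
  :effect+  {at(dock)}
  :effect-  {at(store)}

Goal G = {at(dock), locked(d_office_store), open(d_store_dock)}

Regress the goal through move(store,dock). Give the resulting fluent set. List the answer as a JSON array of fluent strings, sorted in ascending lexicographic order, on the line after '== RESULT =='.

Regress:
  G ∩ del = {}  (empty — regression defined)
  G \ add = {at(dock), locked(d_office_store), open(d_store_dock)} \ {at(dock)} = {locked(d_office_store), open(d_store_dock)}
  ∪ pre   = {locked(d_office_store), open(d_store_dock)} ∪ {at(store), open(d_store_dock)}
          = {at(store), locked(d_office_store), open(d_store_dock)}

== RESULT ==
["at(store)", "locked(d_office_store)", "open(d_store_dock)"]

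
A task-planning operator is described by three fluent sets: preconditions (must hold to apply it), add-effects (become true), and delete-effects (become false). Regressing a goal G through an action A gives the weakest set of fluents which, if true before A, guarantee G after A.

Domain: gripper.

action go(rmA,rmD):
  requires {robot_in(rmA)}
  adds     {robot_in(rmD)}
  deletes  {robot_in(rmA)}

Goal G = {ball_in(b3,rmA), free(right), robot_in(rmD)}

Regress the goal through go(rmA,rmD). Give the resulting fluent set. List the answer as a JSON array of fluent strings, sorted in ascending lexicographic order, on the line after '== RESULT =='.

Compute (G \ add) ∪ pre:
  G ∩ del = {}  (empty — regression defined)
  G \ add = {ball_in(b3,rmA), free(right), robot_in(rmD)} \ {robot_in(rmD)} = {ball_in(b3,rmA), free(right)}
  ∪ pre   = {ball_in(b3,rmA), free(right)} ∪ {robot_in(rmA)}
          = {ball_in(b3,rmA), free(right), robot_in(rmA)}

== RESULT ==
["ball_in(b3,rmA)", "free(right)", "robot_in(rmA)"]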